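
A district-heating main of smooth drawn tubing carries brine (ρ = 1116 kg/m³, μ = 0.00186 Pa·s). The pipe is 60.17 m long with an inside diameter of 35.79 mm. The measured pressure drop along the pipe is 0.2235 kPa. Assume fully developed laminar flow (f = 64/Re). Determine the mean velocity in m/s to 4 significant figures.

V ≈ 0.07994 m/s

For laminar flow, f = 64/Re with Re = ρVD/μ, so Darcy-Weisbach reduces to ΔP = 32μLV/D². Solving for V: V = ΔP·D²/(32μL) = 223.5·(0.03579)²/(32·0.00186·60.17) = 0.07994 m/s.
Check: Re = ρVD/μ = 1116·0.07994·0.03579/0.00186 = 1717 < 2300, so the laminar assumption holds.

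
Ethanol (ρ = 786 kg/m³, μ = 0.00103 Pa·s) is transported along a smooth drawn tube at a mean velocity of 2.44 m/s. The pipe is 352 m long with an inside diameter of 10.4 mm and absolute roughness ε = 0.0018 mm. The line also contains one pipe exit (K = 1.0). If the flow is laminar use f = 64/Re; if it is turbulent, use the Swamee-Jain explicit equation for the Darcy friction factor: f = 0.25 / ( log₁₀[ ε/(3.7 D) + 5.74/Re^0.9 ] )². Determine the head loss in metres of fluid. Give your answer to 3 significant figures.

Reynolds number Re = ρVD/μ = 786 · 2.44 · 0.0104 / 0.00103 = 1.936e+04.
Re > 4000 → turbulent. Relative roughness ε/D = 1.8e-06/0.0104 = 0.000173. Swamee-Jain: f = 0.25/(log₁₀[0.000173/3.7 + 5.74/1.936e+04^0.9])² = 0.25/(log₁₀[4.68e-05 + 0.000795])² = 0.25/(-3.075)² = 0.02645.
Total minor-loss coefficient ΣK = 1·1 = 1.
ΔP = [f·L/D + ΣK]·(ρV²/2) = [0.02645·352/0.0104 + 1]·(786·2.44²/2) = [895.1 + 1]·2340 = 2.097e+06 Pa.
Head loss h_f = ΔP/(ρg) = 2.097e+06/(786·9.81) = 272 m.

h_f ≈ 272 m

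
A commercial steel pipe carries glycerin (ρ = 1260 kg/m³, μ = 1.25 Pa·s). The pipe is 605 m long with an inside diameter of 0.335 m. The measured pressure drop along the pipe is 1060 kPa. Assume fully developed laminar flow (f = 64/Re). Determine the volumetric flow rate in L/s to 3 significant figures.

For laminar flow, f = 64/Re with Re = ρVD/μ, so Darcy-Weisbach reduces to ΔP = 32μLV/D². Solving for V: V = ΔP·D²/(32μL) = 1.06e+06·(0.335)²/(32·1.25·605) = 4.916 m/s.
Check: Re = ρVD/μ = 1260·4.916·0.335/1.25 = 1660 < 2300, so the laminar assumption holds.
Q = V·A = 4.916·(π/4·0.335²) = 0.4333 m³/s = 433 L/s.

Q ≈ 433 L/s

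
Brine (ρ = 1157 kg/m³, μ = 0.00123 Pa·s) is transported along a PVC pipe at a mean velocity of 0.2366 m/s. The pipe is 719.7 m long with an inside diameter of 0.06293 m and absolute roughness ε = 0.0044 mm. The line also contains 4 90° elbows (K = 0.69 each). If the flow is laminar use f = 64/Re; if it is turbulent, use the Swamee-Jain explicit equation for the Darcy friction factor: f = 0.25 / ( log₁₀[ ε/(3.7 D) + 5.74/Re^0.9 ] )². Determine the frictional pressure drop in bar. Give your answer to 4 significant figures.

ΔP ≈ 0.1062 bar

Reynolds number Re = ρVD/μ = 1157 · 0.2366 · 0.06293 / 0.00123 = 1.401e+04.
Re > 4000 → turbulent. Relative roughness ε/D = 4.4e-06/0.06293 = 6.99e-05. Swamee-Jain: f = 0.25/(log₁₀[6.99e-05/3.7 + 5.74/1.401e+04^0.9])² = 0.25/(log₁₀[1.89e-05 + 0.00106])² = 0.25/(-2.965)² = 0.02844.
Total minor-loss coefficient ΣK = 4·0.69 = 2.76.
ΔP = [f·L/D + ΣK]·(ρV²/2) = [0.02844·719.7/0.06293 + 2.76]·(1157·0.2366²/2) = [325.2 + 2.76]·32.38 = 1.062e+04 Pa.
ΔP = 1.062e+04 Pa = 0.1062 bar.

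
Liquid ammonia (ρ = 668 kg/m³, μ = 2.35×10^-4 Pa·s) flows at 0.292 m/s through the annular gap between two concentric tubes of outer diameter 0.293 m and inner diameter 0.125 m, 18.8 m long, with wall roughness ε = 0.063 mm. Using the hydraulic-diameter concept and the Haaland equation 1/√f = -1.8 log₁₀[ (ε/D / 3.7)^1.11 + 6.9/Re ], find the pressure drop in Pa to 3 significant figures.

Hydraulic diameter D_h = 4A/P = D_o - D_i = 0.293 - 0.125 = 0.168 m.
Re = ρVD_h/μ = 668·0.292·0.168/0.000235 = 1.394e+05.
ε/D_h = 6.3e-05/0.168 = 0.000375; Haaland gives 1/√f = -1.8 log₁₀[3.69e-05+4.95e-05] = 7.315, so f = 0.01869.
ΔP = f(L/D_h)(ρV²/2) = 0.01869·18.8/0.168·28.48 = 59.56 Pa.

ΔP ≈ 59.6 Pa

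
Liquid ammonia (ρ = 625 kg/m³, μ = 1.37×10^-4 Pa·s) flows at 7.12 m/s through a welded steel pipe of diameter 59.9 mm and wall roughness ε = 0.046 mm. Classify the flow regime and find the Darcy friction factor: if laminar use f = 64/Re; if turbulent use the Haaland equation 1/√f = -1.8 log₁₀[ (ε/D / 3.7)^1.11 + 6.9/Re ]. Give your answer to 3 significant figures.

f ≈ 0.0186

Re = ρVD/μ = 625·7.12·0.0599/0.000137 = 1.946e+06.
Re > 4000 → turbulent. ε/D = 4.6e-05/0.0599 = 0.000768; Haaland: 1/√f = -1.8 log₁₀[8.17e-05 + 3.55e-06] = 7.325, so f = 0.01864.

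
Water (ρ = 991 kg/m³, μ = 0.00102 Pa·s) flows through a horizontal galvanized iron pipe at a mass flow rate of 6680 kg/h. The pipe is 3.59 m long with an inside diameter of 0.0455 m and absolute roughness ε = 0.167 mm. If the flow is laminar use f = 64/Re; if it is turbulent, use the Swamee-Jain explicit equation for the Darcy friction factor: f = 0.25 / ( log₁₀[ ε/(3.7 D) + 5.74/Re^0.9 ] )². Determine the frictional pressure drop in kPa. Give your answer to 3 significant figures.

ṁ = 6680 kg/h = 6680/3600 = 1.856 kg/s.
A = πD²/4 = π(0.0455)²/4 = 0.001626 m²; mean velocity V = ṁ/(ρA) = 1.856/(991 · 0.001626) = 1.152 m/s.
Reynolds number Re = ρVD/μ = 991 · 1.152 · 0.0455 / 0.00102 = 5.091e+04.
Re > 4000 → turbulent. Relative roughness ε/D = 0.000167/0.0455 = 0.00367. Swamee-Jain: f = 0.25/(log₁₀[0.00367/3.7 + 5.74/5.091e+04^0.9])² = 0.25/(log₁₀[0.000992 + 0.000333])² = 0.25/(-2.878)² = 0.03019.
Darcy-Weisbach: ΔP = f(L/D)(ρV²/2) = 0.03019·(3.59/0.0455)·(991·1.152²/2) = 0.03019·78.9·657.1 = 1565 Pa.
ΔP = 1565 Pa = 1.57 kPa.

ΔP ≈ 1.57 kPa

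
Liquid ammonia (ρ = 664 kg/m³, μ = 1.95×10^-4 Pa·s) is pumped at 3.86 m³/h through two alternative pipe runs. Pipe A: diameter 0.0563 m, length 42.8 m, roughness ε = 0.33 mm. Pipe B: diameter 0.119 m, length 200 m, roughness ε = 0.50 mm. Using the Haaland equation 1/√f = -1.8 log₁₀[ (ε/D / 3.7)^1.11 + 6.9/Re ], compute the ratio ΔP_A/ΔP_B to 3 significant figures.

Pipe A: V = Q/A = 0.001072/0.002489 = 0.4307 m/s; Re = 8.257e+04; ε/D = 0.00586; Haaland → f = 0.03288; ΔP_A = f(L/D)(ρV²/2) = 1539 Pa.
Pipe B: V = Q/A = 0.001072/0.01112 = 0.09641 m/s; Re = 3.906e+04; ε/D = 0.0042; Haaland → f = 0.03119; ΔP_B = f(L/D)(ρV²/2) = 161.8 Pa.
ΔP_A/ΔP_B = 1539/161.8 = 9.52.

ΔP_A/ΔP_B ≈ 9.52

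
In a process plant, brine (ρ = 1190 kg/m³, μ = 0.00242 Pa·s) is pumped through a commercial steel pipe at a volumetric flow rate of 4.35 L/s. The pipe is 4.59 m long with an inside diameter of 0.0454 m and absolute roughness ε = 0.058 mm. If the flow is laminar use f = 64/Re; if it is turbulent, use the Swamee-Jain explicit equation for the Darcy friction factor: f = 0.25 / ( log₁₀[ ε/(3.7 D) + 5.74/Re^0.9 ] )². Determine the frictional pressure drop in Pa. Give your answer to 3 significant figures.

ΔP ≈ 10600 Pa

Q = 4.35 L/s = 4.35/1000 = 0.00435 m³/s.
Cross-sectional area A = πD²/4 = π(0.0454)²/4 = 0.001619 m²; mean velocity V = Q/A = 0.00435/0.001619 = 2.687 m/s.
Reynolds number Re = ρVD/μ = 1190 · 2.687 · 0.0454 / 0.00242 = 5.999e+04.
Re > 4000 → turbulent. Relative roughness ε/D = 5.8e-05/0.0454 = 0.00128. Swamee-Jain: f = 0.25/(log₁₀[0.00128/3.7 + 5.74/5.999e+04^0.9])² = 0.25/(log₁₀[0.000345 + 0.000288])² = 0.25/(-3.199)² = 0.02443.
Darcy-Weisbach: ΔP = f(L/D)(ρV²/2) = 0.02443·(4.59/0.0454)·(1190·2.687²/2) = 0.02443·101.1·4296 = 1.061e+04 Pa.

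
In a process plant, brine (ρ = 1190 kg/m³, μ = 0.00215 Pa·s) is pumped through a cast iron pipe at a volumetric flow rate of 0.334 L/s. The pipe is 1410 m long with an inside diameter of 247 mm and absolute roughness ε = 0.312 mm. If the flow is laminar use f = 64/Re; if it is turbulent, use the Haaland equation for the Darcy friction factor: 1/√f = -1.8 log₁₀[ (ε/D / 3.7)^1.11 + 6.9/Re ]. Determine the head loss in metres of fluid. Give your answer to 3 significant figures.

Q = 0.334 L/s = 0.334/1000 = 0.000334 m³/s.
Cross-sectional area A = πD²/4 = π(0.247)²/4 = 0.04792 m²; mean velocity V = Q/A = 0.000334/0.04792 = 0.00697 m/s.
Reynolds number Re = ρVD/μ = 1190 · 0.00697 · 0.247 / 0.00215 = 952.9.
Re < 2300 → laminar flow, so f = 64/Re = 64/952.9 = 0.06716 (the turbulent correlation is not needed).
Darcy-Weisbach: ΔP = f(L/D)(ρV²/2) = 0.06716·(1410/0.247)·(1190·0.00697²/2) = 0.06716·5709·0.02891 = 11.08 Pa.
Head loss h_f = ΔP/(ρg) = 11.08/(1190·9.81) = 9.49×10^-4 m.

h_f ≈ 9.49×10^-4 m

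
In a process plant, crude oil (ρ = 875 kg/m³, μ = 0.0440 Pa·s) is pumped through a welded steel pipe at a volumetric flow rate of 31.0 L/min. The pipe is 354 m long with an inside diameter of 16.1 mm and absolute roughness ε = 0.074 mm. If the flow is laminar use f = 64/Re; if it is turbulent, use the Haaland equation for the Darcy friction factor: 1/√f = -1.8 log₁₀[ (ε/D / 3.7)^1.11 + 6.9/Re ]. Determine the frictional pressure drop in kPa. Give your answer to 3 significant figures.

Q = 31.0 L/min = 31.0/60000 = 0.0005167 m³/s.
Cross-sectional area A = πD²/4 = π(0.0161)²/4 = 0.0002036 m²; mean velocity V = Q/A = 0.0005167/0.0002036 = 2.538 m/s.
Reynolds number Re = ρVD/μ = 875 · 2.538 · 0.0161 / 0.044 = 812.5.
Re < 2300 → laminar flow, so f = 64/Re = 64/812.5 = 0.07876 (the turbulent correlation is not needed).
Darcy-Weisbach: ΔP = f(L/D)(ρV²/2) = 0.07876·(354/0.0161)·(875·2.538²/2) = 0.07876·2.199e+04·2818 = 4.88e+06 Pa.
ΔP = 4.88e+06 Pa = 4880 kPa.

ΔP ≈ 4880 kPa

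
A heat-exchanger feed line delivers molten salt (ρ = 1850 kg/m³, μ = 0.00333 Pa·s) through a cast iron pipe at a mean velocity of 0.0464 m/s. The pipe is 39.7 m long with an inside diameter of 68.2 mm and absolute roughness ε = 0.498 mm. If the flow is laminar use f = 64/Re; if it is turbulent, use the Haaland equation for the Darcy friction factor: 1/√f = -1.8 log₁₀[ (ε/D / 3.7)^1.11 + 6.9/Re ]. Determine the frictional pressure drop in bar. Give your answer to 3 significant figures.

ΔP ≈ 4.22×10^-4 bar

Reynolds number Re = ρVD/μ = 1850 · 0.0464 · 0.0682 / 0.00333 = 1758.
Re < 2300 → laminar flow, so f = 64/Re = 64/1758 = 0.0364 (the turbulent correlation is not needed).
Darcy-Weisbach: ΔP = f(L/D)(ρV²/2) = 0.0364·(39.7/0.0682)·(1850·0.0464²/2) = 0.0364·582.1·1.991 = 42.2 Pa.
ΔP = 42.2 Pa = 4.22×10^-4 bar.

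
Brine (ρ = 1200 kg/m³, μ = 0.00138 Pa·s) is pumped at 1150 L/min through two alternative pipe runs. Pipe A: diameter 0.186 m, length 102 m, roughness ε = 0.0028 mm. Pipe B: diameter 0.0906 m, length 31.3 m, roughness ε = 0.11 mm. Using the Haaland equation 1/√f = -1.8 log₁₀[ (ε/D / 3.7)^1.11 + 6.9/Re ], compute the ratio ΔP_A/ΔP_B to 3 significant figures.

ΔP_A/ΔP_B ≈ 0.0721

Pipe A: V = Q/A = 0.01917/0.02717 = 0.7054 m/s; Re = 1.141e+05; ε/D = 1.51e-05; Haaland → f = 0.01741; ΔP_A = f(L/D)(ρV²/2) = 2850 Pa.
Pipe B: V = Q/A = 0.01917/0.006447 = 2.973 m/s; Re = 2.342e+05; ε/D = 0.00121; Haaland → f = 0.02158; ΔP_B = f(L/D)(ρV²/2) = 3.954e+04 Pa.
ΔP_A/ΔP_B = 2850/3.954e+04 = 0.0721.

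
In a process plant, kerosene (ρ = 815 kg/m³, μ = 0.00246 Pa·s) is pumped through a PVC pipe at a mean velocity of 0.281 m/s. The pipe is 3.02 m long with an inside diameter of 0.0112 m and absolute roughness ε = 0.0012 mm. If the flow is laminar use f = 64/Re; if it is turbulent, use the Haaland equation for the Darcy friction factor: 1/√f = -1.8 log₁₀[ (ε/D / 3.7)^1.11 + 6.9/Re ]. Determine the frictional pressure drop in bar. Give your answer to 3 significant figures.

ΔP ≈ 0.00533 bar

Reynolds number Re = ρVD/μ = 815 · 0.281 · 0.0112 / 0.00246 = 1043.
Re < 2300 → laminar flow, so f = 64/Re = 64/1043 = 0.06138 (the turbulent correlation is not needed).
Darcy-Weisbach: ΔP = f(L/D)(ρV²/2) = 0.06138·(3.02/0.0112)·(815·0.281²/2) = 0.06138·269.6·32.18 = 532.6 Pa.
ΔP = 532.6 Pa = 0.00533 bar.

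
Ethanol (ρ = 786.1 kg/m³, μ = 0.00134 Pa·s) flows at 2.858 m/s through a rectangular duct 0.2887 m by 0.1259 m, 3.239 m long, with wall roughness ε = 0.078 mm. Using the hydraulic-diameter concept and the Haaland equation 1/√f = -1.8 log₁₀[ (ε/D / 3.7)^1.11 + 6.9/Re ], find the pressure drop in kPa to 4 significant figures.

Hydraulic diameter D_h = 4A/P = 4·(0.2887·0.1259)/(2·(0.2887+0.1259)) = 0.1454/0.8292 = 0.1753 m.
Re = ρVD_h/μ = 786.1·2.858·0.1753/0.00134 = 2.94e+05.
ε/D_h = 7.8e-05/0.1753 = 0.000445; Haaland gives 1/√f = -1.8 log₁₀[4.45e-05+2.35e-05] = 7.501, so f = 0.01777.
ΔP = f(L/D_h)(ρV²/2) = 0.01777·3.239/0.1753·3210 = 1054 Pa.
ΔP = 1.054 kPa.

ΔP ≈ 1.054 kPa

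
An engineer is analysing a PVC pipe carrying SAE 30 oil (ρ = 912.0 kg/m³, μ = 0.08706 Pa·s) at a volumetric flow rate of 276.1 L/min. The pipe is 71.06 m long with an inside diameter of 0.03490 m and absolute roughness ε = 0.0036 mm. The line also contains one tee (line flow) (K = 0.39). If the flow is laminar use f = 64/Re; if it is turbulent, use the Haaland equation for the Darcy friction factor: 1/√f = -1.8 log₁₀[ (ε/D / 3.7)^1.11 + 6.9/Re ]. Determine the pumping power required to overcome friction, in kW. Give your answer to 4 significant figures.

P ≈ 3.617 kW

Q = 276.1 L/min = 276.1/60000 = 0.004602 m³/s.
Cross-sectional area A = πD²/4 = π(0.0349)²/4 = 0.0009566 m²; mean velocity V = Q/A = 0.004602/0.0009566 = 4.81 m/s.
Reynolds number Re = ρVD/μ = 912 · 4.81 · 0.0349 / 0.0871 = 1759.
Re < 2300 → laminar flow, so f = 64/Re = 64/1759 = 0.03639 (the turbulent correlation is not needed).
Total minor-loss coefficient ΣK = 1·0.39 = 0.39.
ΔP = [f·L/D + ΣK]·(ρV²/2) = [0.03639·71.06/0.0349 + 0.39]·(912·4.81²/2) = [74.1 + 0.39]·1.055e+04 = 7.86e+05 Pa.
Pumping power P = QΔP = 0.004602·7.86e+05 = 3616.7 W = 3.617 kW.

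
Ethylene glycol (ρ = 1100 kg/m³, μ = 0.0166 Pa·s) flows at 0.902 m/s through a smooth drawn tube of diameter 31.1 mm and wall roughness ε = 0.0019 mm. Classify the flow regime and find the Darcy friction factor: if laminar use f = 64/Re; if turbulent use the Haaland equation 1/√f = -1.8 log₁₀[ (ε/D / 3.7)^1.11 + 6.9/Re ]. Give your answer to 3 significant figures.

f ≈ 0.0344

Re = ρVD/μ = 1100·0.902·0.0311/0.0166 = 1859.
Re < 2300 → laminar, so f = 64/Re = 0.03443 (roughness is irrelevant in laminar flow).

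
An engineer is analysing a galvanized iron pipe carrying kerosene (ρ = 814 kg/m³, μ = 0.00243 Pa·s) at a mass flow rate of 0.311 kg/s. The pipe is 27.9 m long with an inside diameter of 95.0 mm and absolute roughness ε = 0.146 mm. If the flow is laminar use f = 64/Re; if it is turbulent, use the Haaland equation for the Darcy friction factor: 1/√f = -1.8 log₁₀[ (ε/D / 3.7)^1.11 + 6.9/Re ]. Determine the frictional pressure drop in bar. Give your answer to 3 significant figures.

ΔP ≈ 1.30×10^-4 bar

A = πD²/4 = π(0.095)²/4 = 0.007088 m²; mean velocity V = ṁ/(ρA) = 0.311/(814 · 0.007088) = 0.0539 m/s.
Reynolds number Re = ρVD/μ = 814 · 0.0539 · 0.095 / 0.00243 = 1715.
Re < 2300 → laminar flow, so f = 64/Re = 64/1715 = 0.03731 (the turbulent correlation is not needed).
Darcy-Weisbach: ΔP = f(L/D)(ρV²/2) = 0.03731·(27.9/0.095)·(814·0.0539²/2) = 0.03731·293.7·1.182 = 12.96 Pa.
ΔP = 12.96 Pa = 1.30×10^-4 bar.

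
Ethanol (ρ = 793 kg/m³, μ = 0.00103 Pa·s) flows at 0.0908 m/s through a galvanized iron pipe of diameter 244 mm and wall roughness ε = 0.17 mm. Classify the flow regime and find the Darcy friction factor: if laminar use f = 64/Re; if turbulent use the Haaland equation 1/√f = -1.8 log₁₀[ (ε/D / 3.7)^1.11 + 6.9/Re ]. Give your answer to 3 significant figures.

Re = ρVD/μ = 793·0.0908·0.244/0.00103 = 1.706e+04.
Re > 4000 → turbulent. ε/D = 0.00017/0.244 = 0.000697; Haaland: 1/√f = -1.8 log₁₀[7.33e-05 + 0.000405] = 5.977, so f = 0.02799.

f ≈ 0.0280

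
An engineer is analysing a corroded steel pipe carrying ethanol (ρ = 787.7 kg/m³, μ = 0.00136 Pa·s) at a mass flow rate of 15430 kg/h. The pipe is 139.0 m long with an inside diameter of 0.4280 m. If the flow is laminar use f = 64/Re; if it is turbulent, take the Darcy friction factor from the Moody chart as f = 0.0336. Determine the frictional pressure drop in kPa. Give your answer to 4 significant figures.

ṁ = 15430 kg/h = 15430/3600 = 4.286 kg/s.
A = πD²/4 = π(0.428)²/4 = 0.1439 m²; mean velocity V = ṁ/(ρA) = 4.286/(787.7 · 0.1439) = 0.03782 m/s.
Reynolds number Re = ρVD/μ = 787.7 · 0.03782 · 0.428 / 0.00136 = 9375.
Re > 4000 → turbulent; use the Moody-chart value f = 0.0336.
Darcy-Weisbach: ΔP = f(L/D)(ρV²/2) = 0.0336·(139/0.428)·(787.7·0.03782²/2) = 0.0336·324.8·0.5634 = 6.147 Pa.
ΔP = 6.147 Pa = 0.006147 kPa.

ΔP ≈ 0.006147 kPa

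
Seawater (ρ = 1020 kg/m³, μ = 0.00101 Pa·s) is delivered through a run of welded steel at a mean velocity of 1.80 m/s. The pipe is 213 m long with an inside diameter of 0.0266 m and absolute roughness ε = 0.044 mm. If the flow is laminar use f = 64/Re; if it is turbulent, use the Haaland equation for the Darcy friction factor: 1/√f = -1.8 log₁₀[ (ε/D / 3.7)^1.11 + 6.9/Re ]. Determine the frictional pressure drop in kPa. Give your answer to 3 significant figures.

ΔP ≈ 338 kPa

Reynolds number Re = ρVD/μ = 1020 · 1.8 · 0.0266 / 0.00101 = 4.835e+04.
Re > 4000 → turbulent. Relative roughness ε/D = 4.4e-05/0.0266 = 0.00165. Haaland: 1/√f = -1.8 log₁₀[(0.00165/3.7)^1.11 + 6.9/4.835e+04] = -1.8 log₁₀[0.000191 + 0.000143] = 6.257, so f = 0.02554.
Darcy-Weisbach: ΔP = f(L/D)(ρV²/2) = 0.02554·(213/0.0266)·(1020·1.8²/2) = 0.02554·8008·1652 = 3.38e+05 Pa.
ΔP = 3.38e+05 Pa = 338 kPa.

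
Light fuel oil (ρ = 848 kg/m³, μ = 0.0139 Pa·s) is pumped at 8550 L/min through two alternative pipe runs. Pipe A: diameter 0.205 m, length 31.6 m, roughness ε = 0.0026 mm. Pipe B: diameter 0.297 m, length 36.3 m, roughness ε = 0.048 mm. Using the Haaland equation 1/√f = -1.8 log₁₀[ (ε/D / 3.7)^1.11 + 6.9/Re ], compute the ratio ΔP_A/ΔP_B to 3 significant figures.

ΔP_A/ΔP_B ≈ 5.02

Pipe A: V = Q/A = 0.1425/0.03301 = 4.317 m/s; Re = 5.399e+04; ε/D = 1.27e-05; Haaland → f = 0.02039; ΔP_A = f(L/D)(ρV²/2) = 2.484e+04 Pa.
Pipe B: V = Q/A = 0.1425/0.06928 = 2.057 m/s; Re = 3.727e+04; ε/D = 0.000162; Haaland → f = 0.02255; ΔP_B = f(L/D)(ρV²/2) = 4944 Pa.
ΔP_A/ΔP_B = 2.484e+04/4944 = 5.02.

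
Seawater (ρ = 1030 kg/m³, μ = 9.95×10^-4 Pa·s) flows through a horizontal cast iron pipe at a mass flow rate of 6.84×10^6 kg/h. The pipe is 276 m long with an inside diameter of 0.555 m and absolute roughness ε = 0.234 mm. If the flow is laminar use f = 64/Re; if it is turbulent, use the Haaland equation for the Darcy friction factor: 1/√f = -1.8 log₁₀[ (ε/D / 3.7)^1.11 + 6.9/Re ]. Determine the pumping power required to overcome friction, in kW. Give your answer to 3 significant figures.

ṁ = 6.84×10^6 kg/h = 6.84×10^6/3600 = 1900 kg/s.
A = πD²/4 = π(0.555)²/4 = 0.2419 m²; mean velocity V = ṁ/(ρA) = 1900/(1030 · 0.2419) = 7.625 m/s.
Reynolds number Re = ρVD/μ = 1030 · 7.625 · 0.555 / 0.000995 = 4.381e+06.
Re > 4000 → turbulent. Relative roughness ε/D = 0.000234/0.555 = 0.000422. Haaland: 1/√f = -1.8 log₁₀[(0.000422/3.7)^1.11 + 6.9/4.381e+06] = -1.8 log₁₀[4.2e-05 + 1.58e-06] = 7.85, so f = 0.01623.
Darcy-Weisbach: ΔP = f(L/D)(ρV²/2) = 0.01623·(276/0.555)·(1030·7.625²/2) = 0.01623·497.3·2.994e+04 = 2.416e+05 Pa.
Q = ṁ/ρ = 1900/1030 = 1.845 m³/s.
Pumping power P = QΔP = 1.845·2.416e+05 = 445800 W = 446 kW.

P ≈ 446 kW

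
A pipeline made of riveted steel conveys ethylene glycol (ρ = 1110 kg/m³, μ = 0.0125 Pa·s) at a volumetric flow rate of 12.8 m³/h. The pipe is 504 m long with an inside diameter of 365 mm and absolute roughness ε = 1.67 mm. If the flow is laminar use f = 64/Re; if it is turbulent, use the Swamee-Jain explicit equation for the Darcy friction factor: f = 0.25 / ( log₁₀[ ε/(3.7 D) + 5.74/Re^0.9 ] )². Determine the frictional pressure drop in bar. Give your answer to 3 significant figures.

Q = 12.8 m³/h = 12.8/3600 = 0.003556 m³/s.
Cross-sectional area A = πD²/4 = π(0.365)²/4 = 0.1046 m²; mean velocity V = Q/A = 0.003556/0.1046 = 0.03398 m/s.
Reynolds number Re = ρVD/μ = 1110 · 0.03398 · 0.365 / 0.0125 = 1101.
Re < 2300 → laminar flow, so f = 64/Re = 64/1101 = 0.05811 (the turbulent correlation is not needed).
Darcy-Weisbach: ΔP = f(L/D)(ρV²/2) = 0.05811·(504/0.365)·(1110·0.03398²/2) = 0.05811·1381·0.6409 = 51.42 Pa.
ΔP = 51.42 Pa = 5.14×10^-4 bar.

ΔP ≈ 5.14×10^-4 bar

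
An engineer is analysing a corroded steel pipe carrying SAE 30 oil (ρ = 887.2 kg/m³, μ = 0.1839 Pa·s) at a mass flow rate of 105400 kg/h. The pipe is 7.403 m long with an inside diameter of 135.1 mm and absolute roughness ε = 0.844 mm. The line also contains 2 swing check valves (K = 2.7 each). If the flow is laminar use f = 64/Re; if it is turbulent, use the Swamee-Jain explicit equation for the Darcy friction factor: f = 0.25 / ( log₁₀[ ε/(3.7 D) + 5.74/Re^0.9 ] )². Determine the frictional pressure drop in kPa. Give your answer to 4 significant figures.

ṁ = 105400 kg/h = 105400/3600 = 29.28 kg/s.
A = πD²/4 = π(0.1351)²/4 = 0.01434 m²; mean velocity V = ṁ/(ρA) = 29.28/(887.2 · 0.01434) = 2.302 m/s.
Reynolds number Re = ρVD/μ = 887.2 · 2.302 · 0.1351 / 0.184 = 1500.
Re < 2300 → laminar flow, so f = 64/Re = 64/1500 = 0.04265 (the turbulent correlation is not needed).
Total minor-loss coefficient ΣK = 2·2.7 = 5.4.
ΔP = [f·L/D + ΣK]·(ρV²/2) = [0.04265·7.403/0.1351 + 5.4]·(887.2·2.302²/2) = [2.337 + 5.4]·2351 = 1.819e+04 Pa.
ΔP = 1.819e+04 Pa = 18.19 kPa.

ΔP ≈ 18.19 kPa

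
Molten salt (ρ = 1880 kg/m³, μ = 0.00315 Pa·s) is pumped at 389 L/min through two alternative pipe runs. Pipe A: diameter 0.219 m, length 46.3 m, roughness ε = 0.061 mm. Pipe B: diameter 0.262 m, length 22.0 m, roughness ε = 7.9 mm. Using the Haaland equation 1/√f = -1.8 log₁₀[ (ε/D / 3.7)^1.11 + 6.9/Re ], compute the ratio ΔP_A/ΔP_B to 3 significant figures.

Pipe A: V = Q/A = 0.006483/0.03767 = 0.1721 m/s; Re = 2.25e+04; ε/D = 0.000279; Haaland → f = 0.02553; ΔP_A = f(L/D)(ρV²/2) = 150.3 Pa.
Pipe B: V = Q/A = 0.006483/0.05391 = 0.1203 m/s; Re = 1.88e+04; ε/D = 0.0302; Haaland → f = 0.05903; ΔP_B = f(L/D)(ρV²/2) = 67.38 Pa.
ΔP_A/ΔP_B = 150.3/67.38 = 2.23.

ΔP_A/ΔP_B ≈ 2.23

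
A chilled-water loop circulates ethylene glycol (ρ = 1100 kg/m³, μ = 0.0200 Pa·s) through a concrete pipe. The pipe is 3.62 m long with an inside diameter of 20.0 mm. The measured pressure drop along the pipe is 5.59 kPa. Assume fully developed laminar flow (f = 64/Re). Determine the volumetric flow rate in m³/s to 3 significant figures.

Q ≈ 3.03×10^-4 m³/s

For laminar flow, f = 64/Re with Re = ρVD/μ, so Darcy-Weisbach reduces to ΔP = 32μLV/D². Solving for V: V = ΔP·D²/(32μL) = 5590·(0.02)²/(32·0.02·3.62) = 0.9651 m/s.
Check: Re = ρVD/μ = 1100·0.9651·0.02/0.02 = 1062 < 2300, so the laminar assumption holds.
Q = V·A = 0.9651·(π/4·0.02²) = 0.0003032 m³/s = 3.03×10^-4 m³/s.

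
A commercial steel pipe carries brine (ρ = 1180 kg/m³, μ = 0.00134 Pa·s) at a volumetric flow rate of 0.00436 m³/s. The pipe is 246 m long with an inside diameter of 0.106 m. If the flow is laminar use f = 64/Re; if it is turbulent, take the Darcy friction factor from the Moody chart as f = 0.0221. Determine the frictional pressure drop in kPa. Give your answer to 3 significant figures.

ΔP ≈ 7.39 kPa

Cross-sectional area A = πD²/4 = π(0.106)²/4 = 0.008825 m²; mean velocity V = Q/A = 0.00436/0.008825 = 0.4941 m/s.
Reynolds number Re = ρVD/μ = 1180 · 0.4941 · 0.106 / 0.00134 = 4.612e+04.
Re > 4000 → turbulent; use the Moody-chart value f = 0.0221.
Darcy-Weisbach: ΔP = f(L/D)(ρV²/2) = 0.0221·(246/0.106)·(1180·0.4941²/2) = 0.0221·2321·144 = 7387 Pa.
ΔP = 7387 Pa = 7.39 kPa.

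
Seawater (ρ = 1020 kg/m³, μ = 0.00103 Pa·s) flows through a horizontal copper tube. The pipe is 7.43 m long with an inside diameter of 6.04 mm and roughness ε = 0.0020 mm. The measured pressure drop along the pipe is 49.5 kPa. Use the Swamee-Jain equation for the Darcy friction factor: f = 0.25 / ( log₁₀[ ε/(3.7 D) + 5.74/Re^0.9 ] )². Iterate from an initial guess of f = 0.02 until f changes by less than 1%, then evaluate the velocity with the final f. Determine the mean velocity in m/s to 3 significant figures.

V ≈ 1.57 m/s

Rearranging Darcy-Weisbach: V = √(2·ΔP·D/(f·L·ρ)). With ε/D = 2e-06/0.00604 = 0.000331, iterate starting from f = 0.02:
  f = 0.02 → V = √(2·4.95e+04·0.00604/(0.02·7.43·1020)) = 1.986 m/s; Re = ρVD/μ = 1.188e+04; f → 0.03018
  f = 0.03018 → V = 1.617 m/s; Re = 9671; f → 0.03183
  f = 0.03183 → V = 1.574 m/s; Re = 9417; f → 0.03205
Converged (Δf/f < 1%). With the final f = 0.03205: V = √(2·4.95e+04·0.00604/(0.03205·7.43·1020)) = 1.569 m/s.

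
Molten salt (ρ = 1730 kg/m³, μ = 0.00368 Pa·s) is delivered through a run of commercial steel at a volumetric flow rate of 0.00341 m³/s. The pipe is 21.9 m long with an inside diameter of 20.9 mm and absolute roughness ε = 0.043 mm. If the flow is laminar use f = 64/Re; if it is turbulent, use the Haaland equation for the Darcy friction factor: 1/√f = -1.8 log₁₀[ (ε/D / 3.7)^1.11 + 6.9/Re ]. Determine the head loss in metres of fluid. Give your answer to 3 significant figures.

Cross-sectional area A = πD²/4 = π(0.0209)²/4 = 0.0003431 m²; mean velocity V = Q/A = 0.00341/0.0003431 = 9.94 m/s.
Reynolds number Re = ρVD/μ = 1730 · 9.94 · 0.0209 / 0.00368 = 9.766e+04.
Re > 4000 → turbulent. Relative roughness ε/D = 4.3e-05/0.0209 = 0.00206. Haaland: 1/√f = -1.8 log₁₀[(0.00206/3.7)^1.11 + 6.9/9.766e+04] = -1.8 log₁₀[0.000244 + 7.07e-05] = 6.304, so f = 0.02516.
Darcy-Weisbach: ΔP = f(L/D)(ρV²/2) = 0.02516·(21.9/0.0209)·(1730·9.94²/2) = 0.02516·1048·8.546e+04 = 2.253e+06 Pa.
Head loss h_f = ΔP/(ρg) = 2.253e+06/(1730·9.81) = 133 m.

h_f ≈ 133 m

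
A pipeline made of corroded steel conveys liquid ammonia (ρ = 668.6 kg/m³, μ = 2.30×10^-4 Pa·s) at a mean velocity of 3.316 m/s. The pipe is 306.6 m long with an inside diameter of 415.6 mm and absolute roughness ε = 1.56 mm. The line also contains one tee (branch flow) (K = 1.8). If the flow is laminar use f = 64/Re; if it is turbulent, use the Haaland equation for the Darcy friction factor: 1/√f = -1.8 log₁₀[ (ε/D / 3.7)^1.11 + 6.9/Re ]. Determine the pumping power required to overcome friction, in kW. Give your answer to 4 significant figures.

P ≈ 37.10 kW

Reynolds number Re = ρVD/μ = 668.6 · 3.316 · 0.4156 / 0.00023 = 4.006e+06.
Re > 4000 → turbulent. Relative roughness ε/D = 0.00156/0.4156 = 0.00375. Haaland: 1/√f = -1.8 log₁₀[(0.00375/3.7)^1.11 + 6.9/4.006e+06] = -1.8 log₁₀[0.000475 + 1.72e-06] = 5.979, so f = 0.02798.
Total minor-loss coefficient ΣK = 1·1.8 = 1.8.
ΔP = [f·L/D + ΣK]·(ρV²/2) = [0.02798·306.6/0.4156 + 1.8]·(668.6·3.316²/2) = [20.64 + 1.8]·3676 = 8.248e+04 Pa.
Q = V·A = 3.316·0.1357 = 0.4498 m³/s.
Pumping power P = QΔP = 0.4498·8.248e+04 = 37104 W = 37.10 kW.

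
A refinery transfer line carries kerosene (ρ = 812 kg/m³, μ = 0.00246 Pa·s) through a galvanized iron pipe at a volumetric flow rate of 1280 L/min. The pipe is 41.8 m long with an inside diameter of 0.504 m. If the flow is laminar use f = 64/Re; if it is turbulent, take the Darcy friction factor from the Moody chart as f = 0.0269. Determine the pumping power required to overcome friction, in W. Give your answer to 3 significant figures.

Q = 1280 L/min = 1280/60000 = 0.02133 m³/s.
Cross-sectional area A = πD²/4 = π(0.504)²/4 = 0.1995 m²; mean velocity V = Q/A = 0.02133/0.1995 = 0.1069 m/s.
Reynolds number Re = ρVD/μ = 812 · 0.1069 · 0.504 / 0.00246 = 1.779e+04.
Re > 4000 → turbulent; use the Moody-chart value f = 0.0269.
Darcy-Weisbach: ΔP = f(L/D)(ρV²/2) = 0.0269·(41.8/0.504)·(812·0.1069²/2) = 0.0269·82.94·4.642 = 10.36 Pa.
Pumping power P = QΔP = 0.02133·10.36 = 0.2210 W = 0.221 W.

P ≈ 0.221 W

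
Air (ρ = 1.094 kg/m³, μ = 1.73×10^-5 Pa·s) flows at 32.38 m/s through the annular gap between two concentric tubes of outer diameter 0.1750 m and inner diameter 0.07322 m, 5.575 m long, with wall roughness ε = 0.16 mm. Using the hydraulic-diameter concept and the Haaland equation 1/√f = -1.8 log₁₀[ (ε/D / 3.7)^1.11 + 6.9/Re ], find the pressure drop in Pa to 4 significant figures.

Hydraulic diameter D_h = 4A/P = D_o - D_i = 0.175 - 0.07322 = 0.1018 m.
Re = ρVD_h/μ = 1.094·32.38·0.1018/1.73e-05 = 2.084e+05.
ε/D_h = 0.00016/0.1018 = 0.00157; Haaland gives 1/√f = -1.8 log₁₀[0.000181+3.31e-05] = 6.605, so f = 0.02292.
ΔP = f(L/D_h)(ρV²/2) = 0.02292·5.575/0.1018·573.5 = 720 Pa.

ΔP ≈ 720.0 Pa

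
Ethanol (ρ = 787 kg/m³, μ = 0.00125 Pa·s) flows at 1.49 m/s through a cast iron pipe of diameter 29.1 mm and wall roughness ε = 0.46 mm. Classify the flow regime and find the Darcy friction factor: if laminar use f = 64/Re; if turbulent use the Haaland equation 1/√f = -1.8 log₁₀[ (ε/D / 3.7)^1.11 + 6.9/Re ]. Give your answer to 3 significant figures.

Re = ρVD/μ = 787·1.49·0.0291/0.00125 = 2.73e+04.
Re > 4000 → turbulent. ε/D = 0.00046/0.0291 = 0.0158; Haaland: 1/√f = -1.8 log₁₀[0.00234 + 0.000253] = 4.654, so f = 0.04617.

f ≈ 0.0462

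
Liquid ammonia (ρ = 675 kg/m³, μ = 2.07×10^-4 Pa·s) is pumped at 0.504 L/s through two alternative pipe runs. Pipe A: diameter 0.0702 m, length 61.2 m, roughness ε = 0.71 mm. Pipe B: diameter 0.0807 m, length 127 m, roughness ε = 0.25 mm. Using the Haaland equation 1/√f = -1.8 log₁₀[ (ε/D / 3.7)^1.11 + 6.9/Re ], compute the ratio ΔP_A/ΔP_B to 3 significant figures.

Pipe A: V = Q/A = 0.000504/0.00387 = 0.1302 m/s; Re = 2.981e+04; ε/D = 0.0101; Haaland → f = 0.03994; ΔP_A = f(L/D)(ρV²/2) = 199.2 Pa.
Pipe B: V = Q/A = 0.000504/0.005115 = 0.09854 m/s; Re = 2.593e+04; ε/D = 0.0031; Haaland → f = 0.03039; ΔP_B = f(L/D)(ρV²/2) = 156.7 Pa.
ΔP_A/ΔP_B = 199.2/156.7 = 1.27.

ΔP_A/ΔP_B ≈ 1.27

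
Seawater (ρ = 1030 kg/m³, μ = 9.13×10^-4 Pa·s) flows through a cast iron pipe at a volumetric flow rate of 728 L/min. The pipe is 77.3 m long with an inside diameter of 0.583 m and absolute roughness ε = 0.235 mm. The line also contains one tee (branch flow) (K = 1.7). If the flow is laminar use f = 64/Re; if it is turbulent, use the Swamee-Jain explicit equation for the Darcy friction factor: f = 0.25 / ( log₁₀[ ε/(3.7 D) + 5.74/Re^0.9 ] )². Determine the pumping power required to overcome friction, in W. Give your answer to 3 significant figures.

Q = 728 L/min = 728/60000 = 0.01213 m³/s.
Cross-sectional area A = πD²/4 = π(0.583)²/4 = 0.2669 m²; mean velocity V = Q/A = 0.01213/0.2669 = 0.04545 m/s.
Reynolds number Re = ρVD/μ = 1030 · 0.04545 · 0.583 / 0.000913 = 2.989e+04.
Re > 4000 → turbulent. Relative roughness ε/D = 0.000235/0.583 = 0.000403. Swamee-Jain: f = 0.25/(log₁₀[0.000403/3.7 + 5.74/2.989e+04^0.9])² = 0.25/(log₁₀[0.000109 + 0.000538])² = 0.25/(-3.189)² = 0.02458.
Total minor-loss coefficient ΣK = 1·1.7 = 1.7.
ΔP = [f·L/D + ΣK]·(ρV²/2) = [0.02458·77.3/0.583 + 1.7]·(1030·0.04545²/2) = [3.259 + 1.7]·1.064 = 5.276 Pa.
Pumping power P = QΔP = 0.01213·5.276 = 0.06402 W = 0.0640 W.

P ≈ 0.0640 W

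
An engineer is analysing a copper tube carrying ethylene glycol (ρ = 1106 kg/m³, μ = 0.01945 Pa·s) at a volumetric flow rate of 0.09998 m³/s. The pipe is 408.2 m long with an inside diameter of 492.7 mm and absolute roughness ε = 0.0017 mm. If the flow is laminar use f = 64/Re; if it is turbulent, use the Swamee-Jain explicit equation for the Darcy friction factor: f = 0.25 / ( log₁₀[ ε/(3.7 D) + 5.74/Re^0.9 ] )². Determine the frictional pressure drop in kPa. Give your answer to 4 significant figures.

ΔP ≈ 3.521 kPa

Cross-sectional area A = πD²/4 = π(0.4927)²/4 = 0.1907 m²; mean velocity V = Q/A = 0.09998/0.1907 = 0.5244 m/s.
Reynolds number Re = ρVD/μ = 1106 · 0.5244 · 0.4927 / 0.0194 = 1.469e+04.
Re > 4000 → turbulent. Relative roughness ε/D = 1.7e-06/0.4927 = 3.45e-06. Swamee-Jain: f = 0.25/(log₁₀[3.45e-06/3.7 + 5.74/1.469e+04^0.9])² = 0.25/(log₁₀[9.33e-07 + 0.00102])² = 0.25/(-2.991)² = 0.02794.
Darcy-Weisbach: ΔP = f(L/D)(ρV²/2) = 0.02794·(408.2/0.4927)·(1106·0.5244²/2) = 0.02794·828.5·152.1 = 3521 Pa.
ΔP = 3521 Pa = 3.521 kPa.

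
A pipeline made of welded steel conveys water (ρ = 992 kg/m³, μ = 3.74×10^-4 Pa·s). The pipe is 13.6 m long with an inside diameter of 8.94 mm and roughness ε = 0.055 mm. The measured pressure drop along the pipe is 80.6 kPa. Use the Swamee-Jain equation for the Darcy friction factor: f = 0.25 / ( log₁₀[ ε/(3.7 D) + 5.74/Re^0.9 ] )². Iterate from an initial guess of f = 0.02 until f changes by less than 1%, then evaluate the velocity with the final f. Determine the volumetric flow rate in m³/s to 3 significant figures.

Rearranging Darcy-Weisbach: V = √(2·ΔP·D/(f·L·ρ)). With ε/D = 5.5e-05/0.00894 = 0.00615, iterate starting from f = 0.02:
  f = 0.02 → V = √(2·8.06e+04·0.00894/(0.02·13.6·992)) = 2.311 m/s; Re = ρVD/μ = 5.48e+04; f → 0.03418
  f = 0.03418 → V = 1.768 m/s; Re = 4.192e+04; f → 0.03465
  f = 0.03465 → V = 1.756 m/s; Re = 4.164e+04; f → 0.03466
Converged (Δf/f < 1%). With the final f = 0.03466: V = √(2·8.06e+04·0.00894/(0.03466·13.6·992)) = 1.756 m/s.
Q = V·A = 1.756·(π/4·0.00894²) = 0.0001102 m³/s = 1.10×10^-4 m³/s.

Q ≈ 1.10×10^-4 m³/s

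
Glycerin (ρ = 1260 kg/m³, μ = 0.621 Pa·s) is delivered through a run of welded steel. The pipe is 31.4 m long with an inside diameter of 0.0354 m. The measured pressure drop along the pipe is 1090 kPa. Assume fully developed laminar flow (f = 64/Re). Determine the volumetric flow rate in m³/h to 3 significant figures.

Q ≈ 7.76 m³/h

For laminar flow, f = 64/Re with Re = ρVD/μ, so Darcy-Weisbach reduces to ΔP = 32μLV/D². Solving for V: V = ΔP·D²/(32μL) = 1.09e+06·(0.0354)²/(32·0.621·31.4) = 2.189 m/s.
Check: Re = ρVD/μ = 1260·2.189·0.0354/0.621 = 157.2 < 2300, so the laminar assumption holds.
Q = V·A = 2.189·(π/4·0.0354²) = 0.002155 m³/s = 7.76 m³/h.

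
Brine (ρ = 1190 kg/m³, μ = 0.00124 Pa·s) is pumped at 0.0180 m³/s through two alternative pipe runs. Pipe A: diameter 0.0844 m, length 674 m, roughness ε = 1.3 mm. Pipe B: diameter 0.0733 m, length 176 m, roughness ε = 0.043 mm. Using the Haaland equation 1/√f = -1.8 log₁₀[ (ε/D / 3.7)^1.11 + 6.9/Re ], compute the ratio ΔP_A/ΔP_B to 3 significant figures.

Pipe A: V = Q/A = 0.018/0.005595 = 3.217 m/s; Re = 2.606e+05; ε/D = 0.0154; Haaland → f = 0.04437; ΔP_A = f(L/D)(ρV²/2) = 2.182e+06 Pa.
Pipe B: V = Q/A = 0.018/0.00422 = 4.266 m/s; Re = 3.001e+05; ε/D = 0.000587; Haaland → f = 0.01856; ΔP_B = f(L/D)(ρV²/2) = 4.824e+05 Pa.
ΔP_A/ΔP_B = 2.182e+06/4.824e+05 = 4.52.

ΔP_A/ΔP_B ≈ 4.52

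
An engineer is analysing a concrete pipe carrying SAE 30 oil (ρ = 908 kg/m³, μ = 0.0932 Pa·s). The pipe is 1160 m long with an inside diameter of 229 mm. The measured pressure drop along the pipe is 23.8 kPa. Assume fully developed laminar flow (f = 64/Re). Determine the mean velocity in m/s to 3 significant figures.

For laminar flow, f = 64/Re with Re = ρVD/μ, so Darcy-Weisbach reduces to ΔP = 32μLV/D². Solving for V: V = ΔP·D²/(32μL) = 2.38e+04·(0.229)²/(32·0.0932·1160) = 0.3608 m/s.
Check: Re = ρVD/μ = 908·0.3608·0.229/0.0932 = 804.9 < 2300, so the laminar assumption holds.

V ≈ 0.361 m/s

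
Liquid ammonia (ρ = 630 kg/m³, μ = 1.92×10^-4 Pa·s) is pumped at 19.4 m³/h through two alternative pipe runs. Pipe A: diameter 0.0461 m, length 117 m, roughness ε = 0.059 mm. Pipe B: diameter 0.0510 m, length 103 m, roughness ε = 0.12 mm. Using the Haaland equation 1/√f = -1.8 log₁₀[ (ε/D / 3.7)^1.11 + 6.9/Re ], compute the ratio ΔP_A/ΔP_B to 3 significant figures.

Pipe A: V = Q/A = 0.005389/0.001669 = 3.229 m/s; Re = 4.884e+05; ε/D = 0.00128; Haaland → f = 0.02136; ΔP_A = f(L/D)(ρV²/2) = 1.78e+05 Pa.
Pipe B: V = Q/A = 0.005389/0.002043 = 2.638 m/s; Re = 4.414e+05; ε/D = 0.00235; Haaland → f = 0.02484; ΔP_B = f(L/D)(ρV²/2) = 1.1e+05 Pa.
ΔP_A/ΔP_B = 1.78e+05/1.1e+05 = 1.62.

ΔP_A/ΔP_B ≈ 1.62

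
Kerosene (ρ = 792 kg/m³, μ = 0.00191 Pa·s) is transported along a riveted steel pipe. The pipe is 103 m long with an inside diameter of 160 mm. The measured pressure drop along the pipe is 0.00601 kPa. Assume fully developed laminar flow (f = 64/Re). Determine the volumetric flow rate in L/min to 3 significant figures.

For laminar flow, f = 64/Re with Re = ρVD/μ, so Darcy-Weisbach reduces to ΔP = 32μLV/D². Solving for V: V = ΔP·D²/(32μL) = 6.01·(0.16)²/(32·0.00191·103) = 0.02444 m/s.
Check: Re = ρVD/μ = 792·0.02444·0.16/0.00191 = 1621 < 2300, so the laminar assumption holds.
Q = V·A = 0.02444·(π/4·0.16²) = 0.0004914 m³/s = 29.5 L/min.

Q ≈ 29.5 L/min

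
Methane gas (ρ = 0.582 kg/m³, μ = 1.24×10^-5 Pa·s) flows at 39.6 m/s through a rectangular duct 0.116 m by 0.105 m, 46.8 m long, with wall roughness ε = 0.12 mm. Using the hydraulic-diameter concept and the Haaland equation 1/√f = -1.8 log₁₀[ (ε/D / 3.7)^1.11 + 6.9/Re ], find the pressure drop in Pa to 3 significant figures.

ΔP ≈ 4110 Pa

Hydraulic diameter D_h = 4A/P = 4·(0.116·0.105)/(2·(0.116+0.105)) = 0.04872/0.442 = 0.1102 m.
Re = ρVD_h/μ = 0.582·39.6·0.1102/1.24e-05 = 2.049e+05.
ε/D_h = 0.00012/0.1102 = 0.00109; Haaland gives 1/√f = -1.8 log₁₀[0.00012+3.37e-05] = 6.863, so f = 0.02123.
ΔP = f(L/D_h)(ρV²/2) = 0.02123·46.8/0.1102·456.3 = 4114 Pa.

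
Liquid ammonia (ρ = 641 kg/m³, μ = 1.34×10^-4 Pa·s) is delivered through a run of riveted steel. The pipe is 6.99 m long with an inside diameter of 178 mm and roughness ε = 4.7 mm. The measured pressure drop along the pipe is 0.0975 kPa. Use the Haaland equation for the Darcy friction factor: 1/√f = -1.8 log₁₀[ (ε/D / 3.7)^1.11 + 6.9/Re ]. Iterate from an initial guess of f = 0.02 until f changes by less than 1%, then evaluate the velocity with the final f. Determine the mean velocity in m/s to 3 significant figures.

V ≈ 0.377 m/s

Rearranging Darcy-Weisbach: V = √(2·ΔP·D/(f·L·ρ)). With ε/D = 0.0047/0.178 = 0.0264, iterate starting from f = 0.02:
  f = 0.02 → V = √(2·97.5·0.178/(0.02·6.99·641)) = 0.6224 m/s; Re = ρVD/μ = 5.299e+05; f → 0.05443
  f = 0.05443 → V = 0.3773 m/s; Re = 3.212e+05; f → 0.05447
Converged (Δf/f < 1%). With the final f = 0.05447: V = √(2·97.5·0.178/(0.05447·6.99·641)) = 0.3771 m/s.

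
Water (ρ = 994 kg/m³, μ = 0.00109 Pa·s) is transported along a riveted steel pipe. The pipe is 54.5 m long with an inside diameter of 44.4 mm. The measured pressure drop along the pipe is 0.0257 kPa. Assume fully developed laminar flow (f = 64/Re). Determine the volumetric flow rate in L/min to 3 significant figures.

Q ≈ 2.48 L/min

For laminar flow, f = 64/Re with Re = ρVD/μ, so Darcy-Weisbach reduces to ΔP = 32μLV/D². Solving for V: V = ΔP·D²/(32μL) = 25.7·(0.0444)²/(32·0.00109·54.5) = 0.02665 m/s.
Check: Re = ρVD/μ = 994·0.02665·0.0444/0.00109 = 1079 < 2300, so the laminar assumption holds.
Q = V·A = 0.02665·(π/4·0.0444²) = 4.127e-05 m³/s = 2.48 L/min.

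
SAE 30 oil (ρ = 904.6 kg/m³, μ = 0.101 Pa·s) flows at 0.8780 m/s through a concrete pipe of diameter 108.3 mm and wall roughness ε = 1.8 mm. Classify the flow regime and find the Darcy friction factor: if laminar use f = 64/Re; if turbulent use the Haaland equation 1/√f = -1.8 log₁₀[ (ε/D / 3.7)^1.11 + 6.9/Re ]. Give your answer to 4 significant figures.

f ≈ 0.07515

Re = ρVD/μ = 904.6·0.878·0.1083/0.101 = 851.6.
Re < 2300 → laminar, so f = 64/Re = 0.07515 (roughness is irrelevant in laminar flow).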